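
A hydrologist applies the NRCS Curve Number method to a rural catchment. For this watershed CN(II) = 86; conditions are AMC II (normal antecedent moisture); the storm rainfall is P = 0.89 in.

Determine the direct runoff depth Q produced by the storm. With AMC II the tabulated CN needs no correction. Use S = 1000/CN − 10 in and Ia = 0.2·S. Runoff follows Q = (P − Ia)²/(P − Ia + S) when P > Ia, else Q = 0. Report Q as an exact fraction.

Q = 5890329/40536100 in ≈ 0.145 in

AMC II — tabulated CN = 86 applies directly.
S = 1000/86 − 10 = 70/43 in ≈ 1.628 in
Ia = 0.2·(70/43) = 14/43 in ≈ 0.326 in
Since P=0.890 > Ia=0.326: effective rainfall P−Ia = 2427/4300 in
Q = (2427/4300)²/((2427/4300) + 70/43) = (5890329/18490000)/(9427/4300) = 5890329/40536100 in ≈ 0.145 in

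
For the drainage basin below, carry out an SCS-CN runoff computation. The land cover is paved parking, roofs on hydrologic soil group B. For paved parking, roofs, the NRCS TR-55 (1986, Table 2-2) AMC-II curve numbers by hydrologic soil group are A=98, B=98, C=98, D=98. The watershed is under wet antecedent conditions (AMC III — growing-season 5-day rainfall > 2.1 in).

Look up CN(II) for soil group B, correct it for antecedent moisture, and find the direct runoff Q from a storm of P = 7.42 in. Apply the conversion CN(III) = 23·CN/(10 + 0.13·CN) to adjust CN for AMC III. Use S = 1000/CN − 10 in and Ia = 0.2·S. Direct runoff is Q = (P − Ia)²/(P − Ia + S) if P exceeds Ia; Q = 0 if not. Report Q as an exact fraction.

Q = 173986591689/23786292950 in ≈ 7.315 in

NRCS table: paved parking, roofs, soil group B → CN(II) = 98
CN(III) from CN(II)=98: (23·98)/(10 + 0.13·98) = 112700/1137 ≈ 99.120
Retention S: 1000/CN − 10 with CN=99.120 → S = 100/1127 ≈ 0.089 in
Ia = 0.2S: 0.2·0.089 = 0.018 in (exactly 20/1127)
P − Ia = 7.420 − 0.018 = 417117/56350 ≈ 7.402 in (> 0, runoff occurs)
Runoff Q = (P−Ia)²/(P−Ia+S) = (7.402)²/(7.402+0.089) = 173986591689/23786292950 ≈ 7.315 in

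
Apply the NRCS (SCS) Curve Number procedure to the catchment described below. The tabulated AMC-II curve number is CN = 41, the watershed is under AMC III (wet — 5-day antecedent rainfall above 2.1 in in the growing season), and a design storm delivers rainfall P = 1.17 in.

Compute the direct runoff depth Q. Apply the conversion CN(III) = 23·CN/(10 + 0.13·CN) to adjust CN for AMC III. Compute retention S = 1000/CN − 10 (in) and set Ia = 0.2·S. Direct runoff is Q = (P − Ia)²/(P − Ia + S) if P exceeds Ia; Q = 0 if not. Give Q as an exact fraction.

Wet (AMC III): CN(III) = 23·41/(10 + 0.13·41) = 943/(1533/100) = 94300/1533 ≈ 61.513
Max retention: S = 1000/(94300/1533) − 10 = 5900/943 in (≈ 6.257 in)
Ia = 0.2S: 0.2·6.257 = 1.251 in (exactly 1180/943)
P = 1.170 ≤ Ia = 1.251 in: entire storm abstracted, Q = 0.

Q = 0 in ≈ 0.000 in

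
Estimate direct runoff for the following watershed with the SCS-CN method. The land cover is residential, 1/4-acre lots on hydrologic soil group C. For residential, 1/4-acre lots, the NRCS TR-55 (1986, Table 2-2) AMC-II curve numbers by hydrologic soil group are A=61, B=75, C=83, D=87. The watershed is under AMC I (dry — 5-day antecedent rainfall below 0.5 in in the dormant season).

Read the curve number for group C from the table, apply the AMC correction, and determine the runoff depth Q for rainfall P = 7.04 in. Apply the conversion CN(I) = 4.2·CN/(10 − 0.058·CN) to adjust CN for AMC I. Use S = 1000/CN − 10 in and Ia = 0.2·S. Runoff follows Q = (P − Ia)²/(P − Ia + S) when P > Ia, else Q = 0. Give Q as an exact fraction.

NRCS table: residential, 1/4-acre lots, soil group C → CN(II) = 83
Dry (AMC I): CN(I) = 4.2·83/(10 − 0.058·83) = (1743/5)/(2593/500) = 174300/2593 ≈ 67.219
S = 1000/(174300/2593) − 10 = 8500/1743 in ≈ 4.877 in
Initial abstraction Ia = S/5 = (8500/1743)/5 = 1700/1743 ≈ 0.975 in
Excess rainfall: 7.040 − 0.975 = 6.065 in; P > Ia so Q > 0
Q: (264268/43575)² ÷ (476768/43575) = 4364848489/1298447850 in (≈ 3.362 in)

Q = 4364848489/1298447850 in ≈ 3.362 in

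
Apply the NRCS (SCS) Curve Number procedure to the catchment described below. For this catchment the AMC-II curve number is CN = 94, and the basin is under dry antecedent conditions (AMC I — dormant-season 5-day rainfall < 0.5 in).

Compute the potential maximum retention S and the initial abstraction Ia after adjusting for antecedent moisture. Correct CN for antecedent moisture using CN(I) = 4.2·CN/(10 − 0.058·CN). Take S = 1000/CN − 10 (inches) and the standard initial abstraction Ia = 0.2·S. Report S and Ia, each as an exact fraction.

S = 500/329 in ≈ 1.520 in; Ia = 100/329 in ≈ 0.304 in

Adjust CN=94 to AMC I: 4.2·94/(10 − 0.058·94) → (1974/5) ÷ (1137/250) = 32900/379 ≈ 86.807
Max retention: S = 1000/(32900/379) − 10 = 500/329 in (≈ 1.520 in)
Ia = 0.2·(500/329) = 100/329 in ≈ 0.304 in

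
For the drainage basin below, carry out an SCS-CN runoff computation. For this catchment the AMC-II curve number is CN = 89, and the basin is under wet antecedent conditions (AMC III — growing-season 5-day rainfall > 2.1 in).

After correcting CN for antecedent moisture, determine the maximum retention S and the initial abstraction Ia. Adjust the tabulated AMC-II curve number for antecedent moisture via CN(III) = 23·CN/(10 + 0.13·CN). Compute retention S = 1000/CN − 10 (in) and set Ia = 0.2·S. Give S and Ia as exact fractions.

S = 1100/2047 in ≈ 0.537 in; Ia = 220/2047 in ≈ 0.107 in

Wet (AMC III): CN(III) = 23·89/(10 + 0.13·89) = 2047/(2157/100) = 204700/2157 ≈ 94.900
Max retention: S = 1000/(204700/2157) − 10 = 1100/2047 in (≈ 0.537 in)
Initial abstraction Ia = S/5 = (1100/2047)/5 = 220/2047 ≈ 0.107 in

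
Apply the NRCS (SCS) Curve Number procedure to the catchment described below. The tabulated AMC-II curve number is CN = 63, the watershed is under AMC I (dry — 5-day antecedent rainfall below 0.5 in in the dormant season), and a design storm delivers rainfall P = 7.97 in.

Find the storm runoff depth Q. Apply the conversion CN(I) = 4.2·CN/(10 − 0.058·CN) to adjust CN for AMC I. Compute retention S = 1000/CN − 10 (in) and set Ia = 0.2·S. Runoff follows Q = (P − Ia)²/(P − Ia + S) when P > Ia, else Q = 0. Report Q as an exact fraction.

Dry (AMC I): CN(I) = 4.2·63/(10 − 0.058·63) = (1323/5)/(3173/500) = 132300/3173 ≈ 41.696
Max retention: S = 1000/(132300/3173) − 10 = 18500/1323 in (≈ 13.983 in)
Ia = 0.2·(18500/1323) = 3700/1323 in ≈ 2.797 in
Excess rainfall: 7.970 − 2.797 = 5.173 in; P > Ia so Q > 0
Runoff Q = (P−Ia)²/(P−Ia+S) = (5.173)²/(5.173+13.983) = 468445793761/335305221300 ≈ 1.397 in

Q = 468445793761/335305221300 in ≈ 1.397 in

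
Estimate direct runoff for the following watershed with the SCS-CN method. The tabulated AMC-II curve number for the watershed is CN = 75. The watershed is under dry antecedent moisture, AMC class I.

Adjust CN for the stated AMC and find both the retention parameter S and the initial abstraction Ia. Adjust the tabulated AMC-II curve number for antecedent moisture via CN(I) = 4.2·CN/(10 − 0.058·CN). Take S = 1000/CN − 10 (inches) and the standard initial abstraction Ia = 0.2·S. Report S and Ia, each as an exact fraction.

S = 500/63 in ≈ 7.937 in; Ia = 100/63 in ≈ 1.587 in

Dry (AMC I): CN(I) = 4.2·75/(10 − 0.058·75) = 315/(113/20) = 6300/113 ≈ 55.752
Max retention: S = 1000/(6300/113) − 10 = 500/63 in (≈ 7.937 in)
Ia = 0.2·(500/63) = 100/63 in ≈ 1.587 in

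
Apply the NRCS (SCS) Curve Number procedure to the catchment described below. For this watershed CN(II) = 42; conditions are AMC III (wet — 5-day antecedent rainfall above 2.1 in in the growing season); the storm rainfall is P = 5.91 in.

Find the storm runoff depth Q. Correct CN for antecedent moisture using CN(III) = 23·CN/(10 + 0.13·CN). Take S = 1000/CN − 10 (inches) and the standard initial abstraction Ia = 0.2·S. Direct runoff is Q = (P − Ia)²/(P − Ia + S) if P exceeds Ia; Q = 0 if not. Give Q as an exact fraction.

Adjust CN=42 to AMC III: 23·42/(10 + 0.13·42) → 966 ÷ (773/50) = 48300/773 ≈ 62.484
Max retention: S = 1000/(48300/773) − 10 = 2900/483 in (≈ 6.004 in)
Ia = 0.2·(2900/483) = 580/483 in ≈ 1.201 in
P − Ia = 5.910 − 1.201 = 227453/48300 ≈ 4.709 in (> 0, runoff occurs)
Q = (227453/48300)²/((227453/48300) + 2900/483) = (51734867209/2332890000)/(517453/48300) = 51734867209/24992979900 in ≈ 2.070 in

Q = 51734867209/24992979900 in ≈ 2.070 in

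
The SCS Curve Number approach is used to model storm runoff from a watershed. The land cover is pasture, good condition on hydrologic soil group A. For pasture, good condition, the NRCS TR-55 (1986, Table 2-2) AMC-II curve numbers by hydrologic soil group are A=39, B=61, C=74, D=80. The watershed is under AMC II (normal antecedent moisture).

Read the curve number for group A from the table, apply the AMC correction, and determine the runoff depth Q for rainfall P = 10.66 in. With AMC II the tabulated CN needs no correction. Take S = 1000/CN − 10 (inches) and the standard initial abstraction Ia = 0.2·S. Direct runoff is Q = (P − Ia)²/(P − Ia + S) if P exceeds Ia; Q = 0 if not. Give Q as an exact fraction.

NRCS table: pasture, good condition, soil group A → CN(II) = 39
CN(II) = 39; AMC II needs no correction.
Max retention: S = 1000/39 − 10 = 610/39 in (≈ 15.641 in)
Ia = 0.2·(610/39) = 122/39 in ≈ 3.128 in
Excess rainfall: 10.660 − 3.128 = 7.532 in; P > Ia so Q > 0
Runoff Q = (P−Ia)²/(P−Ia+S) = (7.532)²/(7.532+15.641) = 215707969/88114650 ≈ 2.448 in

Q = 215707969/88114650 in ≈ 2.448 in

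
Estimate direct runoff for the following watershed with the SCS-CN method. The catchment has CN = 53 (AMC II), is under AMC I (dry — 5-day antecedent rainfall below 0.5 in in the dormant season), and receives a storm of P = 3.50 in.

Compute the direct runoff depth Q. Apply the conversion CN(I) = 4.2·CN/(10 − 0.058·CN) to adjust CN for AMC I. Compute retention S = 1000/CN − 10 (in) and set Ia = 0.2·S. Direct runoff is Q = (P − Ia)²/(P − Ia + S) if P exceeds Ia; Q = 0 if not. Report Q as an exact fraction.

Q = 0 in ≈ 0.000 in

Dry (AMC I): CN(I) = 4.2·53/(10 − 0.058·53) = (1113/5)/(3463/500) = 111300/3463 ≈ 32.140
Max retention: S = 1000/(111300/3463) − 10 = 23500/1113 in (≈ 21.114 in)
Ia = 0.2S: 0.2·21.114 = 4.223 in (exactly 4700/1113)
P = 3.500 ≤ Ia = 4.223 in: entire storm abstracted, Q = 0.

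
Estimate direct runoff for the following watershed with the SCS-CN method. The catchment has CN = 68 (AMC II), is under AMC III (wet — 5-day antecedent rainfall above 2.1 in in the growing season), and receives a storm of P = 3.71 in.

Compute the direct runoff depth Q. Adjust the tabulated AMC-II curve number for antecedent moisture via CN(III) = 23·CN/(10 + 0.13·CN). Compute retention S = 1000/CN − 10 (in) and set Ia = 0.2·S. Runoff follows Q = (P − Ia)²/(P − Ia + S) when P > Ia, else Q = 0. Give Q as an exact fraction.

Q = 16656741721/8174285100 in ≈ 2.038 in

Adjust CN=68 to AMC III: 23·68/(10 + 0.13·68) → 1564 ÷ (471/25) = 39100/471 ≈ 83.015
Max retention: S = 1000/(39100/471) − 10 = 800/391 in (≈ 2.046 in)
Initial abstraction Ia = S/5 = (800/391)/5 = 160/391 ≈ 0.409 in
P − Ia = 3.710 − 0.409 = 129061/39100 ≈ 3.301 in (> 0, runoff occurs)
Runoff Q = (P−Ia)²/(P−Ia+S) = (3.301)²/(3.301+2.046) = 16656741721/8174285100 ≈ 2.038 in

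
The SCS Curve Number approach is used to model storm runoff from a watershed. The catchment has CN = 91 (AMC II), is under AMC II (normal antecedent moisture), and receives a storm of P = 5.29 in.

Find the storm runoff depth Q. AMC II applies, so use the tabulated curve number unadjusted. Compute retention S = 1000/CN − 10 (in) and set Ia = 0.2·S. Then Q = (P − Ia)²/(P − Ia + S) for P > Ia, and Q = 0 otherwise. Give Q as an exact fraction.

Q = 2147302921/503584900 in ≈ 4.264 in

CN(II) = 91; AMC II needs no correction.
Retention S: 1000/CN − 10 with CN=91.000 → S = 90/91 ≈ 0.989 in
Ia = 0.2S: 0.2·0.989 = 0.198 in (exactly 18/91)
Excess rainfall: 5.290 − 0.198 = 5.092 in; P > Ia so Q > 0
Q: (46339/9100)² ÷ (55339/9100) = 2147302921/503584900 in (≈ 4.264 in)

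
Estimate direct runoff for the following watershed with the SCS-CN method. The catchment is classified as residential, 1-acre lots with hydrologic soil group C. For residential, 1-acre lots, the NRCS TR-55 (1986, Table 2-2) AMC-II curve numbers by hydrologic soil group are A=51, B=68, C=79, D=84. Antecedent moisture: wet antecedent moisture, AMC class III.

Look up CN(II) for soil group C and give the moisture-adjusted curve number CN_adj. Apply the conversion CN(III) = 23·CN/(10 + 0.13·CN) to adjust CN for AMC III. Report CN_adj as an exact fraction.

CN_adj = 181700/2027 ≈ 89.640

NRCS table: residential, 1-acre lots, soil group C → CN(II) = 79
Wet (AMC III): CN(III) = 23·79/(10 + 0.13·79) = 1817/(2027/100) = 181700/2027 ≈ 89.640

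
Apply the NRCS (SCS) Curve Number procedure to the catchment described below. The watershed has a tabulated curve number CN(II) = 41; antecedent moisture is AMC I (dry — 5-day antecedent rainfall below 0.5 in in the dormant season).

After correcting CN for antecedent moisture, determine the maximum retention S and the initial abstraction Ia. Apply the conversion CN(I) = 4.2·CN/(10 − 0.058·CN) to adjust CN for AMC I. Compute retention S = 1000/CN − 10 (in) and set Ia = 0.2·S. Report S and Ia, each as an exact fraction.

Adjust CN=41 to AMC I: 4.2·41/(10 − 0.058·41) → (861/5) ÷ (3811/500) = 86100/3811 ≈ 22.592
Retention S: 1000/CN − 10 with CN=22.592 → S = 29500/861 ≈ 34.262 in
Initial abstraction Ia = S/5 = (29500/861)/5 = 5900/861 ≈ 6.852 in

S = 29500/861 in ≈ 34.262 in; Ia = 5900/861 in ≈ 6.852 in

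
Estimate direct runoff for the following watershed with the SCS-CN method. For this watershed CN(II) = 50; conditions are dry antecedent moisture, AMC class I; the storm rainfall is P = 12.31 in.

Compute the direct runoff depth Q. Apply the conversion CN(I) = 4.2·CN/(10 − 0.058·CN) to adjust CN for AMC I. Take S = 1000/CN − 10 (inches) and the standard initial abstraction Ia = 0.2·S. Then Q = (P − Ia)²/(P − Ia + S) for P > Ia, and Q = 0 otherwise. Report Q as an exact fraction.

Adjust CN=50 to AMC I: 4.2·50/(10 − 0.058·50) → 210 ÷ (71/10) = 2100/71 ≈ 29.577
Max retention: S = 1000/(2100/71) − 10 = 500/21 in (≈ 23.810 in)
Ia = 0.2·(500/21) = 100/21 in ≈ 4.762 in
Since P=12.310 > Ia=4.762: effective rainfall P−Ia = 15851/2100 in
Q: (15851/2100)² ÷ (65851/2100) = 251254201/138287100 in (≈ 1.817 in)

Q = 251254201/138287100 in ≈ 1.817 in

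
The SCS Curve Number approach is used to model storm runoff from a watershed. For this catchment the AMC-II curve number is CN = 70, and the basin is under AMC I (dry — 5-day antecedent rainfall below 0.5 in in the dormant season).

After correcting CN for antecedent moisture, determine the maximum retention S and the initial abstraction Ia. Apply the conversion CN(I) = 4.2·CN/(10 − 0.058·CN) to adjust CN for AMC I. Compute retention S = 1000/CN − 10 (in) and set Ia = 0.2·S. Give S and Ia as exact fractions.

CN(I) from CN(II)=70: (4.2·70)/(10 − 0.058·70) = 4900/99 ≈ 49.495
Max retention: S = 1000/(4900/99) − 10 = 500/49 in (≈ 10.204 in)
Ia = 0.2S: 0.2·10.204 = 2.041 in (exactly 100/49)

S = 500/49 in ≈ 10.204 in; Ia = 100/49 in ≈ 2.041 in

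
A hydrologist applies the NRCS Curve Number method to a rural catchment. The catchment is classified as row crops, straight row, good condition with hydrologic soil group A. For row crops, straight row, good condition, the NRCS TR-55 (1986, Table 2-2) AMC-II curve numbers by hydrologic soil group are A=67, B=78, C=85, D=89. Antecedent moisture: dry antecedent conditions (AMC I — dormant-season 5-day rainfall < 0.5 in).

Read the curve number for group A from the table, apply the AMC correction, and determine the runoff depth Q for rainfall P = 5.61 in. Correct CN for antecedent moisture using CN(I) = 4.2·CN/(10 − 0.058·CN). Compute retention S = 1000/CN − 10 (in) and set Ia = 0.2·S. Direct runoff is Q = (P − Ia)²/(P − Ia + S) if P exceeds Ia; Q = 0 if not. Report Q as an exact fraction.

Q = 2131124171/2997801100 in ≈ 0.711 in

NRCS table: row crops, straight row, good condition, soil group A → CN(II) = 67
Dry (AMC I): CN(I) = 4.2·67/(10 − 0.058·67) = (1407/5)/(3057/500) = 46900/1019 ≈ 46.026
Retention S: 1000/CN − 10 with CN=46.026 → S = 5500/469 ≈ 11.727 in
Ia = 0.2·(5500/469) = 1100/469 in ≈ 2.345 in
P − Ia = 5.610 − 2.345 = 153109/46900 ≈ 3.265 in (> 0, runoff occurs)
Runoff Q = (P−Ia)²/(P−Ia+S) = (3.265)²/(3.265+11.727) = 2131124171/2997801100 ≈ 0.711 in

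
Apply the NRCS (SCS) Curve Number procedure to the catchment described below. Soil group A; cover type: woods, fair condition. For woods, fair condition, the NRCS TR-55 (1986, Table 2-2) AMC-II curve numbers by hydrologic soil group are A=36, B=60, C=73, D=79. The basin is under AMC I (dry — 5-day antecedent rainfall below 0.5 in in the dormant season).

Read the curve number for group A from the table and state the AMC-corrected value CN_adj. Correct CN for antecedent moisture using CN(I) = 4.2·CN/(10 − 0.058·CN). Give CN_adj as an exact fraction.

NRCS table: woods, fair condition, soil group A → CN(II) = 36
CN(I) from CN(II)=36: (4.2·36)/(10 − 0.058·36) = 18900/989 ≈ 19.110

CN_adj = 18900/989 ≈ 19.110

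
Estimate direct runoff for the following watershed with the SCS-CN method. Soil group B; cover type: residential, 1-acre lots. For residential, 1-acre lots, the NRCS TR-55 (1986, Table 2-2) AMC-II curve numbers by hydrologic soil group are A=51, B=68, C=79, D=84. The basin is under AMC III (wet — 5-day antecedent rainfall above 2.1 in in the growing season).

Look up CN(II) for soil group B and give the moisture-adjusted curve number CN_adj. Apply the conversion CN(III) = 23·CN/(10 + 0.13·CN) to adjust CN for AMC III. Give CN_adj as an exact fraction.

CN_adj = 39100/471 ≈ 83.015

NRCS table: residential, 1-acre lots, soil group B → CN(II) = 68
Wet (AMC III): CN(III) = 23·68/(10 + 0.13·68) = 1564/(471/25) = 39100/471 ≈ 83.015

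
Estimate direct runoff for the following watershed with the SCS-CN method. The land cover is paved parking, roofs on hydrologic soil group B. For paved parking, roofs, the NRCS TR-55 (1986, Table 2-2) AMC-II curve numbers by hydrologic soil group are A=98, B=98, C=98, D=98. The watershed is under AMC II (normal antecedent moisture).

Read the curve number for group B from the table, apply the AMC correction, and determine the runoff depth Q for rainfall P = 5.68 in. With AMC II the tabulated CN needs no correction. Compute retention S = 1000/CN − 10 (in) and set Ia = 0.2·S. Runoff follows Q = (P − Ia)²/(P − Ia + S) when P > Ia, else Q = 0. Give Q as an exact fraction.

NRCS table: paved parking, roofs, soil group B → CN(II) = 98
AMC II — tabulated CN = 98 applies directly.
S = 1000/98 − 10 = 10/49 in ≈ 0.204 in
Ia = 0.2·(10/49) = 2/49 in ≈ 0.041 in
Excess rainfall: 5.680 − 0.041 = 5.639 in; P > Ia so Q > 0
Q: (6908/1225)² ÷ (7158/1225) = 23860232/4384275 in (≈ 5.442 in)

Q = 23860232/4384275 in ≈ 5.442 in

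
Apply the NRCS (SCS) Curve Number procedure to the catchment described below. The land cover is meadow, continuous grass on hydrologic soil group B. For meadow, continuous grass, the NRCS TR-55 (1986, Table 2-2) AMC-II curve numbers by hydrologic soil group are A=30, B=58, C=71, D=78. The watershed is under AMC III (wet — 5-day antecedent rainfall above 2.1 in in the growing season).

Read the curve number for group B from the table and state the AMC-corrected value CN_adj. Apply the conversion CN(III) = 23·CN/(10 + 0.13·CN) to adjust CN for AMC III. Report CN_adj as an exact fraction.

NRCS table: meadow, continuous grass, soil group B → CN(II) = 58
CN(III) from CN(II)=58: (23·58)/(10 + 0.13·58) = 66700/877 ≈ 76.055

CN_adj = 66700/877 ≈ 76.055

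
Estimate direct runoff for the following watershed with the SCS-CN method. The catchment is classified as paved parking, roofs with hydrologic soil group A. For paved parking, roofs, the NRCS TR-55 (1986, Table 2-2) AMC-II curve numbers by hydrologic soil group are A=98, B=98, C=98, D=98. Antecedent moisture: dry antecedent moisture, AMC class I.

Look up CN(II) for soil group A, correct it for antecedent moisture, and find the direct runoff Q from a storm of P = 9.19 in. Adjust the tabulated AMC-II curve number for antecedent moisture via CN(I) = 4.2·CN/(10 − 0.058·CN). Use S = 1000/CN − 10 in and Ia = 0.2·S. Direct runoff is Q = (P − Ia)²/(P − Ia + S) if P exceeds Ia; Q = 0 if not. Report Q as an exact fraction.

Q = 875442793801/101423487900 in ≈ 8.632 in

NRCS table: paved parking, roofs, soil group A → CN(II) = 98
CN(I) from CN(II)=98: (4.2·98)/(10 − 0.058·98) = 102900/1079 ≈ 95.366
Retention S: 1000/CN − 10 with CN=95.366 → S = 500/1029 ≈ 0.486 in
Initial abstraction Ia = S/5 = (500/1029)/5 = 100/1029 ≈ 0.097 in
Excess rainfall: 9.190 − 0.097 = 9.093 in; P > Ia so Q > 0
Q: (935651/102900)² ÷ (985651/102900) = 875442793801/101423487900 in (≈ 8.632 in)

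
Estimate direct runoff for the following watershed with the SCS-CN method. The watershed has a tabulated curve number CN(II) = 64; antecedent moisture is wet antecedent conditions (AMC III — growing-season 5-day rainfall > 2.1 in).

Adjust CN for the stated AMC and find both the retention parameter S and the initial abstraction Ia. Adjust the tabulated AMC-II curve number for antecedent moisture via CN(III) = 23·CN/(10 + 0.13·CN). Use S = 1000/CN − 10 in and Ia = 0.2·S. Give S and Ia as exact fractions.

Wet (AMC III): CN(III) = 23·64/(10 + 0.13·64) = 1472/(458/25) = 18400/229 ≈ 80.349
Max retention: S = 1000/(18400/229) − 10 = 225/92 in (≈ 2.446 in)
Ia = 0.2·(225/92) = 45/92 in ≈ 0.489 in

S = 225/92 in ≈ 2.446 in; Ia = 45/92 in ≈ 0.489 in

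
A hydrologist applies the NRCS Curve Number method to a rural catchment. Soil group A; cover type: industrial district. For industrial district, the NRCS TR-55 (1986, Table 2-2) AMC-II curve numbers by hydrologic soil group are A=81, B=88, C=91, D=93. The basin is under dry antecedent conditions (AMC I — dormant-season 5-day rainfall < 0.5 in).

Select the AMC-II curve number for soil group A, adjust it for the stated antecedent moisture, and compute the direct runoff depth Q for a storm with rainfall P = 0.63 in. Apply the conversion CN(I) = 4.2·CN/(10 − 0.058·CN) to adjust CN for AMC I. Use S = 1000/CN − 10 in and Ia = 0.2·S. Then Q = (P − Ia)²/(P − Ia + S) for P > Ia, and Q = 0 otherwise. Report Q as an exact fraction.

NRCS table: industrial district, soil group A → CN(II) = 81
Dry (AMC I): CN(I) = 4.2·81/(10 − 0.058·81) = (1701/5)/(2651/500) = 170100/2651 ≈ 64.164
Retention S: 1000/CN − 10 with CN=64.164 → S = 9500/1701 ≈ 5.585 in
Ia = 0.2S: 0.2·5.585 = 1.117 in (exactly 1900/1701)
P = 0.630 ≤ Ia = 1.117 in: entire storm abstracted, Q = 0.

Q = 0 in ≈ 0.000 in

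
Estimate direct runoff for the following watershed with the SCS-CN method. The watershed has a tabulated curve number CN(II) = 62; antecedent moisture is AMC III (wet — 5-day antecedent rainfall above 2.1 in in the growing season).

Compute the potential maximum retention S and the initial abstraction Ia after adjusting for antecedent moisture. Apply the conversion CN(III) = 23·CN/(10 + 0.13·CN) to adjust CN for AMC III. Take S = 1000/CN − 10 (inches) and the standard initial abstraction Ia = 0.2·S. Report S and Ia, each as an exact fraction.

CN(III) from CN(II)=62: (23·62)/(10 + 0.13·62) = 71300/903 ≈ 78.959
S = 1000/(71300/903) − 10 = 1900/713 in ≈ 2.665 in
Ia = 0.2·(1900/713) = 380/713 in ≈ 0.533 in

S = 1900/713 in ≈ 2.665 in; Ia = 380/713 in ≈ 0.533 in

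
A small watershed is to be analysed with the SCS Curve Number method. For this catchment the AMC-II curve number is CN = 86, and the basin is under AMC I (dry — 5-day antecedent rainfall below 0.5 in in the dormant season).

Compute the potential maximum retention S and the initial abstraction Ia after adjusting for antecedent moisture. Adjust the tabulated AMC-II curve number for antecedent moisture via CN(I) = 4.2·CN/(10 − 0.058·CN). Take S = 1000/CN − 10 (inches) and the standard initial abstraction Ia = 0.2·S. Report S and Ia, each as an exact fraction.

S = 500/129 in ≈ 3.876 in; Ia = 100/129 in ≈ 0.775 in

CN(I) from CN(II)=86: (4.2·86)/(10 − 0.058·86) = 12900/179 ≈ 72.067
Retention S: 1000/CN − 10 with CN=72.067 → S = 500/129 ≈ 3.876 in
Initial abstraction Ia = S/5 = (500/129)/5 = 100/129 ≈ 0.775 in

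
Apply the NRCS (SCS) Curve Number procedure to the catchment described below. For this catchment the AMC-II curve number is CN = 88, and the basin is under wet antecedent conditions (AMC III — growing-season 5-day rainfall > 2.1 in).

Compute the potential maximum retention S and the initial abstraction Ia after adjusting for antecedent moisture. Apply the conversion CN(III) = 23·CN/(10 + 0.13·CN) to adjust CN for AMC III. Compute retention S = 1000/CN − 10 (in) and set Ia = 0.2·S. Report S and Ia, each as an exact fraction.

S = 150/253 in ≈ 0.593 in; Ia = 30/253 in ≈ 0.119 in

CN(III) from CN(II)=88: (23·88)/(10 + 0.13·88) = 6325/67 ≈ 94.403
Retention S: 1000/CN − 10 with CN=94.403 → S = 150/253 ≈ 0.593 in
Initial abstraction Ia = S/5 = (150/253)/5 = 30/253 ≈ 0.119 in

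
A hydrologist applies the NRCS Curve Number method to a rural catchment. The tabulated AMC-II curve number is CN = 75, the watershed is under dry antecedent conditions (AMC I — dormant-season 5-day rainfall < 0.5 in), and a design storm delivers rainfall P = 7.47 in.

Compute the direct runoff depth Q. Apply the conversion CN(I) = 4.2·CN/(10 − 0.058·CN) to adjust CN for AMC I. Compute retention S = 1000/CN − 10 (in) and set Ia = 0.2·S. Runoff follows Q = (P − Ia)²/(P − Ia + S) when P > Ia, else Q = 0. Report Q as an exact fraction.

Q = 1373517721/548484300 in ≈ 2.504 in

CN(I) from CN(II)=75: (4.2·75)/(10 − 0.058·75) = 6300/113 ≈ 55.752
S = 1000/(6300/113) − 10 = 500/63 in ≈ 7.937 in
Initial abstraction Ia = S/5 = (500/63)/5 = 100/63 ≈ 1.587 in
P − Ia = 7.470 − 1.587 = 37061/6300 ≈ 5.883 in (> 0, runoff occurs)
Q = (37061/6300)²/((37061/6300) + 500/63) = (1373517721/39690000)/(87061/6300) = 1373517721/548484300 in ≈ 2.504 in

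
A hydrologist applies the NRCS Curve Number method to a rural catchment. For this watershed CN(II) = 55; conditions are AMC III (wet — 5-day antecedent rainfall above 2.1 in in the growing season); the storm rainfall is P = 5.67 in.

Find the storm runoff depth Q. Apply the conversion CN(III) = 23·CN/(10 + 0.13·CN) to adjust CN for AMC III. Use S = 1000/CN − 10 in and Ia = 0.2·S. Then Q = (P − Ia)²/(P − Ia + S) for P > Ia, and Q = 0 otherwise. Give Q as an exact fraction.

Wet (AMC III): CN(III) = 23·55/(10 + 0.13·55) = 1265/(343/20) = 25300/343 ≈ 73.761
S = 1000/(25300/343) − 10 = 900/253 in ≈ 3.557 in
Initial abstraction Ia = S/5 = (900/253)/5 = 180/253 ≈ 0.711 in
Since P=5.670 > Ia=0.711: effective rainfall P−Ia = 125451/25300 in
Q: (125451/25300)² ÷ (215451/25300) = 1748661489/605656700 in (≈ 2.887 in)

Q = 1748661489/605656700 in ≈ 2.887 in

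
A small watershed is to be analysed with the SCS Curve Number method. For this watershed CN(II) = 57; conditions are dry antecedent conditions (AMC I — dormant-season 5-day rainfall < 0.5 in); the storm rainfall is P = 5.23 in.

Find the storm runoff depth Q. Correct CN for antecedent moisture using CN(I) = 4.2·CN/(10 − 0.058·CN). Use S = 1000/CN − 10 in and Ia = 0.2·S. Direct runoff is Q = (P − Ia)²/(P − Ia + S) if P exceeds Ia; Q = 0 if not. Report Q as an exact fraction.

CN(I) from CN(II)=57: (4.2·57)/(10 − 0.058·57) = 119700/3347 ≈ 35.763
Retention S: 1000/CN − 10 with CN=35.763 → S = 21500/1197 ≈ 17.962 in
Ia = 0.2·(21500/1197) = 4300/1197 in ≈ 3.592 in
P − Ia = 5.230 − 3.592 = 196031/119700 ≈ 1.638 in (> 0, runoff occurs)
Q = (196031/119700)²/((196031/119700) + 21500/1197) = (38428152961/14328090000)/(2346031/119700) = 38428152961/280819910700 in ≈ 0.137 in

Q = 38428152961/280819910700 in ≈ 0.137 in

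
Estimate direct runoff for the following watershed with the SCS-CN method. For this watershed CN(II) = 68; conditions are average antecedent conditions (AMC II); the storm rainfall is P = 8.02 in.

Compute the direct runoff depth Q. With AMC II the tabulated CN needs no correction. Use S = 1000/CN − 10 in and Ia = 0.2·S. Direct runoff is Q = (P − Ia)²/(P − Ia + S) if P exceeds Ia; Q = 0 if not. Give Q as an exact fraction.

Q = 36204289/8514450 in ≈ 4.252 in

AMC II — tabulated CN = 68 applies directly.
S = 1000/68 − 10 = 80/17 in ≈ 4.706 in
Ia = 0.2S: 0.2·4.706 = 0.941 in (exactly 16/17)
P − Ia = 8.020 − 0.941 = 6017/850 ≈ 7.079 in (> 0, runoff occurs)
Q: (6017/850)² ÷ (10017/850) = 36204289/8514450 in (≈ 4.252 in)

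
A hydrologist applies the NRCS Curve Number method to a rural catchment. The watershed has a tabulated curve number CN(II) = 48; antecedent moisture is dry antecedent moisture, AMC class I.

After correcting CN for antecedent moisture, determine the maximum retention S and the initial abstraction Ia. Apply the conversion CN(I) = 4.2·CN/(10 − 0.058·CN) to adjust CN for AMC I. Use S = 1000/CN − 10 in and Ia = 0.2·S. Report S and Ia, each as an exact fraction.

Adjust CN=48 to AMC I: 4.2·48/(10 − 0.058·48) → (1008/5) ÷ (902/125) = 12600/451 ≈ 27.938
Max retention: S = 1000/(12600/451) − 10 = 1625/63 in (≈ 25.794 in)
Ia = 0.2S: 0.2·25.794 = 5.159 in (exactly 325/63)

S = 1625/63 in ≈ 25.794 in; Ia = 325/63 in ≈ 5.159 in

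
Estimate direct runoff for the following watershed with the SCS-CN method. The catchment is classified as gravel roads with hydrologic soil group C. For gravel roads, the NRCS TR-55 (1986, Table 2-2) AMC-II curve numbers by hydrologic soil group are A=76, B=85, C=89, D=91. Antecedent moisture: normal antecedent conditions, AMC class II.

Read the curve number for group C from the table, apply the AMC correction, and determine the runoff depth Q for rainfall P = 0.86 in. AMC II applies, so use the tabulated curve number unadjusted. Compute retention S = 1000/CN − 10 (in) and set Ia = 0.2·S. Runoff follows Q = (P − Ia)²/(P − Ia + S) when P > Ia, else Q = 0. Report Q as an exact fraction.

NRCS table: gravel roads, soil group C → CN(II) = 89
CN(II) = 89; AMC II needs no correction.
Retention S: 1000/CN − 10 with CN=89.000 → S = 110/89 ≈ 1.236 in
Ia = 0.2S: 0.2·1.236 = 0.247 in (exactly 22/89)
P − Ia = 0.860 − 0.247 = 2727/4450 ≈ 0.613 in (> 0, runoff occurs)
Q = (2727/4450)²/((2727/4450) + 110/89) = (7436529/19802500)/(8227/4450) = 7436529/36610150 in ≈ 0.203 in

Q = 7436529/36610150 in ≈ 0.203 in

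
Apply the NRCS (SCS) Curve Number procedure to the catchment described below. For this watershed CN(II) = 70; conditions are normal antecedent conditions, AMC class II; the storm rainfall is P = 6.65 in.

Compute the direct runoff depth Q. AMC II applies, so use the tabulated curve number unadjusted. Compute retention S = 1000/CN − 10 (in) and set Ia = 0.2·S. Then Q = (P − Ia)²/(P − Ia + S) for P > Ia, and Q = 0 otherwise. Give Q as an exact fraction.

Q = 657721/197540 in ≈ 3.330 in

Average conditions: CN = 70 (no AMC adjustment).
Retention S: 1000/CN − 10 with CN=70.000 → S = 30/7 ≈ 4.286 in
Ia = 0.2S: 0.2·4.286 = 0.857 in (exactly 6/7)
Since P=6.650 > Ia=0.857: effective rainfall P−Ia = 811/140 in
Q = (811/140)²/((811/140) + 30/7) = (657721/19600)/(1411/140) = 657721/197540 in ≈ 3.330 in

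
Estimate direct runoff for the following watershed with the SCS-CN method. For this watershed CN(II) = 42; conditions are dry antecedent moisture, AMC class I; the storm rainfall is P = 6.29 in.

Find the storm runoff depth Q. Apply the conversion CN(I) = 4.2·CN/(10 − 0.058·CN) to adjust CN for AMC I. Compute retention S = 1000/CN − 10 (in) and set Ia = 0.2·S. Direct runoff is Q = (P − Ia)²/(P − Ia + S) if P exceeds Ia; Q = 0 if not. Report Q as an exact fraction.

Adjust CN=42 to AMC I: 4.2·42/(10 − 0.058·42) → (882/5) ÷ (1891/250) = 44100/1891 ≈ 23.321
Max retention: S = 1000/(44100/1891) − 10 = 14500/441 in (≈ 32.880 in)
Ia = 0.2·(14500/441) = 2900/441 in ≈ 6.576 in
P = 6.290 ≤ Ia = 6.576 in: entire storm abstracted, Q = 0.

Q = 0 in ≈ 0.000 in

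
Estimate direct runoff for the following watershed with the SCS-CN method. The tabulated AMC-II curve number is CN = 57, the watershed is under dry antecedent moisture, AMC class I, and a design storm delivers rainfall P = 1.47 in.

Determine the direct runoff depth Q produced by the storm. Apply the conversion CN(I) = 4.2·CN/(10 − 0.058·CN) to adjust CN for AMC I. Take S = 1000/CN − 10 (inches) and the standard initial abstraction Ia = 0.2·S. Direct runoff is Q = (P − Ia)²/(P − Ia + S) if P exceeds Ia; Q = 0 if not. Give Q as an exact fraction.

Dry (AMC I): CN(I) = 4.2·57/(10 − 0.058·57) = (1197/5)/(3347/500) = 119700/3347 ≈ 35.763
Max retention: S = 1000/(119700/3347) − 10 = 21500/1197 in (≈ 17.962 in)
Ia = 0.2S: 0.2·17.962 = 3.592 in (exactly 4300/1197)
P = 1.470 ≤ Ia = 3.592 in: entire storm abstracted, Q = 0.

Q = 0 in ≈ 0.000 in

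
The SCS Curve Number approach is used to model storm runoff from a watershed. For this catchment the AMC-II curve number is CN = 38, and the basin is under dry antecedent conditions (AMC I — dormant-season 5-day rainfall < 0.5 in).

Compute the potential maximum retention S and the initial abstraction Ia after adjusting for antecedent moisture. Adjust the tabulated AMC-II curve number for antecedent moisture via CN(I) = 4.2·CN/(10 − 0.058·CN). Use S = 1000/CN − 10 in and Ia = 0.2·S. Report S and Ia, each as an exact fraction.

Dry (AMC I): CN(I) = 4.2·38/(10 − 0.058·38) = (798/5)/(1949/250) = 39900/1949 ≈ 20.472
Max retention: S = 1000/(39900/1949) − 10 = 15500/399 in (≈ 38.847 in)
Initial abstraction Ia = S/5 = (15500/399)/5 = 3100/399 ≈ 7.769 in

S = 15500/399 in ≈ 38.847 in; Ia = 3100/399 in ≈ 7.769 in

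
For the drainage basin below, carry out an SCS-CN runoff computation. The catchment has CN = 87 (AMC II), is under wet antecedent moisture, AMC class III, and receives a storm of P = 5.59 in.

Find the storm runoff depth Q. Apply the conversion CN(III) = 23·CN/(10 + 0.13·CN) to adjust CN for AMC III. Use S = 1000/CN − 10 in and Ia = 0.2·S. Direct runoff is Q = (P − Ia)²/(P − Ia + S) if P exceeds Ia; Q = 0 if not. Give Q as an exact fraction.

Wet (AMC III): CN(III) = 23·87/(10 + 0.13·87) = 2001/(2131/100) = 200100/2131 ≈ 93.900
S = 1000/(200100/2131) − 10 = 1300/2001 in ≈ 0.650 in
Ia = 0.2·(1300/2001) = 260/2001 in ≈ 0.130 in
Excess rainfall: 5.590 − 0.130 = 5.460 in; P > Ia so Q > 0
Q: (1092559/200100)² ÷ (1222559/200100) = 91821936037/18818004300 in (≈ 4.879 in)

Q = 91821936037/18818004300 in ≈ 4.879 in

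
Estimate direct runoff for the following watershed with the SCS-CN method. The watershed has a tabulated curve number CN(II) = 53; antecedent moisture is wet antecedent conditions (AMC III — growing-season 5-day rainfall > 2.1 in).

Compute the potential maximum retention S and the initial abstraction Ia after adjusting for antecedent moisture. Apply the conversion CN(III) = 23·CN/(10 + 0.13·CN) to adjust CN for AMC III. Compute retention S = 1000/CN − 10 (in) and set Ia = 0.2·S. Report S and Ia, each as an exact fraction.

Adjust CN=53 to AMC III: 23·53/(10 + 0.13·53) → 1219 ÷ (1689/100) = 121900/1689 ≈ 72.173
S = 1000/(121900/1689) − 10 = 4700/1219 in ≈ 3.856 in
Ia = 0.2S: 0.2·3.856 = 0.771 in (exactly 940/1219)

S = 4700/1219 in ≈ 3.856 in; Ia = 940/1219 in ≈ 0.771 in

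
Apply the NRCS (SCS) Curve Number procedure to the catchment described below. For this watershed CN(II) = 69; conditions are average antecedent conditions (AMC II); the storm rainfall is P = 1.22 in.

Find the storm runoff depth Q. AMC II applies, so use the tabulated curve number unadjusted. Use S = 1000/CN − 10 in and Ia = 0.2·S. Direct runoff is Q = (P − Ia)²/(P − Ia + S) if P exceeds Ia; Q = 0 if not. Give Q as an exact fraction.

Q = 1229881/57301050 in ≈ 0.021 in

AMC II — tabulated CN = 69 applies directly.
S = 1000/69 − 10 = 310/69 in ≈ 4.493 in
Initial abstraction Ia = S/5 = (310/69)/5 = 62/69 ≈ 0.899 in
P − Ia = 1.220 − 0.899 = 1109/3450 ≈ 0.321 in (> 0, runoff occurs)
Q = (1109/3450)²/((1109/3450) + 310/69) = (1229881/11902500)/(16609/3450) = 1229881/57301050 in ≈ 0.021 in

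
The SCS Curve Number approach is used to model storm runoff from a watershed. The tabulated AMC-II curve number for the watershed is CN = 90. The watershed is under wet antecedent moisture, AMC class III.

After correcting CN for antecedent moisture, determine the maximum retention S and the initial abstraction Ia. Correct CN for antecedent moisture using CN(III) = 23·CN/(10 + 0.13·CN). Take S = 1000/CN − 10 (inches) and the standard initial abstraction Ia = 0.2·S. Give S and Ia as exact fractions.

S = 100/207 in ≈ 0.483 in; Ia = 20/207 in ≈ 0.097 in

Adjust CN=90 to AMC III: 23·90/(10 + 0.13·90) → 2070 ÷ (217/10) = 20700/217 ≈ 95.392
S = 1000/(20700/217) − 10 = 100/207 in ≈ 0.483 in
Ia = 0.2·(100/207) = 20/207 in ≈ 0.097 in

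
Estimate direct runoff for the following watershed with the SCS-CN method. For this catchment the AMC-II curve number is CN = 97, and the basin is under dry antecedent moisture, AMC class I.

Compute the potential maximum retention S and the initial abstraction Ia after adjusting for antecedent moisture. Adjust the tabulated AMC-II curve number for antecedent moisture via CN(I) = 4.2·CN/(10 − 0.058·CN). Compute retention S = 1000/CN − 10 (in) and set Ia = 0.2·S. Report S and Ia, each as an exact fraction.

S = 500/679 in ≈ 0.736 in; Ia = 100/679 in ≈ 0.147 in

Dry (AMC I): CN(I) = 4.2·97/(10 − 0.058·97) = (2037/5)/(2187/500) = 67900/729 ≈ 93.141
Max retention: S = 1000/(67900/729) − 10 = 500/679 in (≈ 0.736 in)
Ia = 0.2·(500/679) = 100/679 in ≈ 0.147 in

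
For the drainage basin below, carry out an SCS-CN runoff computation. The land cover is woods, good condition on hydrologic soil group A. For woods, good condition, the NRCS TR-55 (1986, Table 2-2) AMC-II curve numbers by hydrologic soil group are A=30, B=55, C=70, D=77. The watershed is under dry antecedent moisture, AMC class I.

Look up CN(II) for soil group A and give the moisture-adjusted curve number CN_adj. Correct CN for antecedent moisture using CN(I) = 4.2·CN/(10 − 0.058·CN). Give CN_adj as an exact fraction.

NRCS table: woods, good condition, soil group A → CN(II) = 30
Dry (AMC I): CN(I) = 4.2·30/(10 − 0.058·30) = 126/(413/50) = 900/59 ≈ 15.254

CN_adj = 900/59 ≈ 15.254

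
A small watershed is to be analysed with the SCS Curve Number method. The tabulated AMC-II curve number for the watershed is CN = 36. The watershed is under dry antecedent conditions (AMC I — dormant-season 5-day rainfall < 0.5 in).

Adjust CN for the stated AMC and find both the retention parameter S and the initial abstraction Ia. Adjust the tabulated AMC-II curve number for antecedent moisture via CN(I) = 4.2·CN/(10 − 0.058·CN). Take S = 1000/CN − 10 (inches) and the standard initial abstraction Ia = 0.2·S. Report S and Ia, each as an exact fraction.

S = 8000/189 in ≈ 42.328 in; Ia = 1600/189 in ≈ 8.466 in

Adjust CN=36 to AMC I: 4.2·36/(10 − 0.058·36) → (756/5) ÷ (989/125) = 18900/989 ≈ 19.110
Max retention: S = 1000/(18900/989) − 10 = 8000/189 in (≈ 42.328 in)
Ia = 0.2S: 0.2·42.328 = 8.466 in (exactly 1600/189)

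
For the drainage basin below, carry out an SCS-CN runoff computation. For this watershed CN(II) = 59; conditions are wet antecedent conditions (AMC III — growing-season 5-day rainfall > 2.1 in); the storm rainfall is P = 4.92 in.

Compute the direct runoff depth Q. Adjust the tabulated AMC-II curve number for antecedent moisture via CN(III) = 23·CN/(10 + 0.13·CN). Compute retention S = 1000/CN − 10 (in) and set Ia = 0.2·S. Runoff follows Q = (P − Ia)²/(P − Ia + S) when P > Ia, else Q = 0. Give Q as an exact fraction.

Wet (AMC III): CN(III) = 23·59/(10 + 0.13·59) = 1357/(1767/100) = 135700/1767 ≈ 76.797
S = 1000/(135700/1767) − 10 = 4100/1357 in ≈ 3.021 in
Initial abstraction Ia = S/5 = (4100/1357)/5 = 820/1357 ≈ 0.604 in
Excess rainfall: 4.920 − 0.604 = 4.316 in; P > Ia so Q > 0
Q = (146411/33925)²/((146411/33925) + 4100/1357) = (21436180921/1150905625)/(248911/33925) = 522833681/205958675 in ≈ 2.539 in

Q = 522833681/205958675 in ≈ 2.539 in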